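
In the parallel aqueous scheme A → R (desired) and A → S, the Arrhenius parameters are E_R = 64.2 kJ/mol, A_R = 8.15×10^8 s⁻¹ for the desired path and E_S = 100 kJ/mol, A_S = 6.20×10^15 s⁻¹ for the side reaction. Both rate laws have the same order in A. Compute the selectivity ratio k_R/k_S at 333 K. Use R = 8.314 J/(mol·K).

Since both paths have the same order in A, the concentration cancels and S_{R/S} = k_R/k_S = (A_R/A_S)·exp[(E_S−E_R)/(RT)].
(E_S−E_R)/(RT) = (100−64.2)×10³/(8.314×333) = 35800/2769 = 12.93.
k_R/k_S = (8.15×10^8/6.20×10^15)·exp(12.93) = 1.315×10^-7 × 4.129×10^5 = 0.0543.

0.0543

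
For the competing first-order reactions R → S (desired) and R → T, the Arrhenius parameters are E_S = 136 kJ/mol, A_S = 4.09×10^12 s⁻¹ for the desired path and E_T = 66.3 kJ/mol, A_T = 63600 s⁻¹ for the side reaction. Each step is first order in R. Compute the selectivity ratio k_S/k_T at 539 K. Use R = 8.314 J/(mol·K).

11.3

k_S/k_T = (A_S/A_T)·exp[−(E_S−E_T)/(RT)] = (A_S/A_T)·exp[(E_T−E_S)/(RT)].
(E_T−E_S)/(RT) = (66.3−136)×10³/(8.314×539) = -69700/4481 = -15.55.
k_S/k_T = (4.09×10^12/63600)·exp(-15.55) = 6.431×10^7 × 1.758×10^-7 = 11.3.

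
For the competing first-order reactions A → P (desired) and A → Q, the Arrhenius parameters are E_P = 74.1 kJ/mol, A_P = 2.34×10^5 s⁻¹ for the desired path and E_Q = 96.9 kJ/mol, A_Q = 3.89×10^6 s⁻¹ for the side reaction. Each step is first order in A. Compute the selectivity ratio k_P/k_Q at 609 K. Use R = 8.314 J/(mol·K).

5.43

Since both paths have the same order in A, the concentration cancels and S_{P/Q} = k_P/k_Q = (A_P/A_Q)·exp[(E_Q−E_P)/(RT)].
(E_Q−E_P)/(RT) = (96.9−74.1)×10³/(8.314×609) = 22800/5063 = 4.503.
k_P/k_Q = (2.34×10^5/3.89×10^6)·exp(4.503) = 0.06015 × 90.29 = 5.43.
Since E_P < E_Q, lowering the temperature improves selectivity toward P.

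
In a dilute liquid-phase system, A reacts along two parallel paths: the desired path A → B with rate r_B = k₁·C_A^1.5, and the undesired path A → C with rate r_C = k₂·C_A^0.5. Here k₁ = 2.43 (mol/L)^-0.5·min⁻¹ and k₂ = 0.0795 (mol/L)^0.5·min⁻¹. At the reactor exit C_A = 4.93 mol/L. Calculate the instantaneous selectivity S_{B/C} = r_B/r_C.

151

S_{B/C} = r_B/r_C = (k₁·C_A^1.5)/(k₂·C_A^0.5) = (k₁/k₂)·C_A.
= (2.43×4.930^1.5) / (0.0795×4.930^0.5) = 26.60/0.1765 = 151.
Since the desired path is higher order in A, keeping C_A high (PFR or concentrated feed) favours B.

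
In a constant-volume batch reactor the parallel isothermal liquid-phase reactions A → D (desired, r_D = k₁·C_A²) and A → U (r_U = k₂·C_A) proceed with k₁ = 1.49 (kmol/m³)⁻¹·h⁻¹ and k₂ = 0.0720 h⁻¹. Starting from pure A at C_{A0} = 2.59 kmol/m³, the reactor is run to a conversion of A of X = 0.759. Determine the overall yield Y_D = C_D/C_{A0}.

C_A = C_{A0}(1−X) = 0.6242 kmol/m³.
Along a PFR/batch, dC_U/dC_A = −r_U/(r_D+r_U) = −k₂/(k₂+k₁·C_A).
Integrating from C_{A0} to C_A: C_U = (0.0720/1.49)·ln[(0.0720+1.49·2.59)/(0.0720+1.49·0.624)] = 0.04832·ln(3.931/1.002) = 0.06605 kmol/m³.
Then C_D = (C_{A0}−C_A) − C_U = 1.966 − 0.06605 = 1.900 kmol/m³.
Y_D = C_D/C_{A0} = 1.900/2.59 = 0.733.

0.733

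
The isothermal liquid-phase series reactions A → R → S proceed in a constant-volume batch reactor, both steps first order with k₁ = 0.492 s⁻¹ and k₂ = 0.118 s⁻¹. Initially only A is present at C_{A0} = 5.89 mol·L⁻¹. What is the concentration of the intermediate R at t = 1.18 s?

2.41 mol·L⁻¹

The intermediate concentration in a first-order A→B→C sequence is C_R = k₁C_{A0}(e^(−k₁t) − e^(−k₂t))/(k₂−k₁).
e^(−k₁t) = e^(−0.492×1.18) = e^(−0.5806) = 0.5596; e^(−k₂t) = e^(−0.1392) = 0.8700.
C_R = 0.492×5.89/(0.118−0.492) × (0.5596−0.8700) = (-7.748)×(-0.3104) = 2.405 mol·L⁻¹.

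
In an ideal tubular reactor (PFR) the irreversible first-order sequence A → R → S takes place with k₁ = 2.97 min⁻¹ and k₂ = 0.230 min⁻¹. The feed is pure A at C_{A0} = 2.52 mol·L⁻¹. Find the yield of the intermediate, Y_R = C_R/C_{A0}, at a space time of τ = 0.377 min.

For first-order series with pure A initially, C_R(τ) = k₁C_{A0}/(k₂−k₁)·(e^(−k₁τ) − e^(−k₂τ)).
e^(−k₁τ) = e^(−2.97×0.377) = e^(−1.120) = 0.3264; e^(−k₂τ) = e^(−0.08671) = 0.9169.
C_R = 2.97×2.52/(0.230−2.97) × (0.3264−0.9169) = (-2.732)×(-0.5906) = 1.613 mol·L⁻¹.
Y_R = C_R/C_{A0} = 1.613/2.52 = 0.640.

0.640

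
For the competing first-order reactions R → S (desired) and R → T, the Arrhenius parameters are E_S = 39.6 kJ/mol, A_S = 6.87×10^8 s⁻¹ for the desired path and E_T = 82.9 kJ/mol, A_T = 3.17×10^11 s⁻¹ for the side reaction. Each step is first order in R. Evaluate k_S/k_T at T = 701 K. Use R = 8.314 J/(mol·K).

k_S/k_T = (A_S/A_T)·exp[−(E_S−E_T)/(RT)] = (A_S/A_T)·exp[(E_T−E_S)/(RT)].
(E_T−E_S)/(RT) = (82.9−39.6)×10³/(8.314×701) = 43300/5828 = 7.430.
k_S/k_T = (6.87×10^8/3.17×10^11)·exp(7.430) = 0.002167 × 1685 = 3.65.

3.65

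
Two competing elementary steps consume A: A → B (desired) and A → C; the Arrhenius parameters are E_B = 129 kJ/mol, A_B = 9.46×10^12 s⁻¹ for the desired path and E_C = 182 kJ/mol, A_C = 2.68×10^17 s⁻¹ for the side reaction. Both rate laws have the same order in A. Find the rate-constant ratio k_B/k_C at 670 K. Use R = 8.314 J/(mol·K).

With equal orders, S_{B/C} = k_B/k_C = (A_B/A_C)·exp[(E_C−E_B)/(RT)].
(E_C−E_B)/(RT) = (182−129)×10³/(8.314×670) = 53000/5570 = 9.515.
k_B/k_C = (9.46×10^12/2.68×10^17)·exp(9.515) = 3.530×10^-5 × 13556 = 0.479.

0.479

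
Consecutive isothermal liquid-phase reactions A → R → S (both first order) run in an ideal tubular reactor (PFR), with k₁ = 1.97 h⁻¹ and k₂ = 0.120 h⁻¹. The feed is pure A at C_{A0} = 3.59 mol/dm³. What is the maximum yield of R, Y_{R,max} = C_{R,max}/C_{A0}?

0.834

For a first-order series the maximum intermediate yield is C_{R,max}/C_{A0} = (k₁/k₂)^[k₂/(k₂−k₁)].
= (1.97/0.120)^(0.120/(0.120−1.97)) = (16.42)^(-0.06486) = 0.8340.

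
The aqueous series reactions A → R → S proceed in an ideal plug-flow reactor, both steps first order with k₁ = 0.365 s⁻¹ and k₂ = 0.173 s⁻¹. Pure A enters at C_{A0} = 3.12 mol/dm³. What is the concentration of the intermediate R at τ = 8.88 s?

For first-order series with pure A initially, C_R(τ) = k₁C_{A0}/(k₂−k₁)·(e^(−k₁τ) − e^(−k₂τ)).
e^(−k₁τ) = e^(−0.365×8.88) = e^(−3.241) = 0.03912; e^(−k₂τ) = e^(−1.536) = 0.2152.
C_R = 0.365×3.12/(0.173−0.365) × (0.03912−0.2152) = (-5.931)×(-0.1761) = 1.044 mol/dm³.

1.04 mol/dm³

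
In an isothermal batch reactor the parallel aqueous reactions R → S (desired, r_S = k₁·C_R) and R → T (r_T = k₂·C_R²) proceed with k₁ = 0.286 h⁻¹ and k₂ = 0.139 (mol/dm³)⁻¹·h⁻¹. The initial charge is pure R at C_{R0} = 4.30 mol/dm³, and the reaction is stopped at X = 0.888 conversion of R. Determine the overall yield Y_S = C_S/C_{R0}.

0.439

C_R = C_{R0}(1−X) = 0.4816 mol/dm³.
Along a PFR/batch, dC_S/dC_R = −r_S/(r_S+r_T) = −k₁/(k₁+k₂·C_R).
Integrating from C_{R0} to C_R: C_S = (0.286/0.139)·ln[(0.286+0.139·4.30)/(0.286+0.139·0.482)] = 2.058·ln(0.8837/0.3529) = 1.888 mol/dm³.
Y_S = C_S/C_{R0} = 1.888/4.30 = 0.439.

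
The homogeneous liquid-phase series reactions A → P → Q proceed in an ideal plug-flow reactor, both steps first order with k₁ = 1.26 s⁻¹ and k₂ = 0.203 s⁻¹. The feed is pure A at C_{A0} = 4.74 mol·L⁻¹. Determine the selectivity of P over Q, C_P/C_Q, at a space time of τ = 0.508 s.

Solving the coupled first-order balances gives C_P(τ) = [k₁/(k₂−k₁)]·C_{A0}·(e^(−k₁τ) − e^(−k₂τ)).
e^(−k₁τ) = e^(−1.26×0.508) = e^(−0.6401) = 0.5273; e^(−k₂τ) = e^(−0.1031) = 0.9020.
C_P = 1.26×4.74/(0.203−1.26) × (0.5273−0.9020) = (-5.650)×(-0.3748) = 2.118 mol·L⁻¹.
C_A = C_{A0}e^(−k₁τ) = 2.499 mol·L⁻¹, so C_Q = C_{A0}−C_A−C_P = 0.1233 mol·L⁻¹; C_P/C_Q = 17.2.

17.2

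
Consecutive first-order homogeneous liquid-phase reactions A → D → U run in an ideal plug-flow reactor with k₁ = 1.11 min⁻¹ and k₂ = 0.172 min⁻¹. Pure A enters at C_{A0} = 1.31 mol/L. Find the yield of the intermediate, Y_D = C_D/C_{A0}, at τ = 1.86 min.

For first-order series with pure A initially, C_D(τ) = k₁C_{A0}/(k₂−k₁)·(e^(−k₁τ) − e^(−k₂τ)).
e^(−k₁τ) = e^(−1.11×1.86) = e^(−2.065) = 0.1269; e^(−k₂τ) = e^(−0.3199) = 0.7262.
C_D = 1.11×1.31/(0.172−1.11) × (0.1269−0.7262) = (-1.550)×(-0.5993) = 0.9291 mol/L.
Y_D = C_D/C_{A0} = 0.9291/1.31 = 0.709.

0.709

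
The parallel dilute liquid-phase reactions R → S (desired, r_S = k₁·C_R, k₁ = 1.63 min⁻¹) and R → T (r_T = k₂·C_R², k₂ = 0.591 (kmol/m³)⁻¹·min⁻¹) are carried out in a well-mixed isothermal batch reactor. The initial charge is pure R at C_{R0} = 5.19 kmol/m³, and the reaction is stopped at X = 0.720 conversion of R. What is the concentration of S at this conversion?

1.75 kmol/m³

C_R = C_{R0}(1−X) = 1.453 kmol/m³.
Along a PFR/batch, dC_S/dC_R = −r_S/(r_S+r_T) = −k₁/(k₁+k₂·C_R).
Integrating from C_{R0} to C_R: C_S = (1.63/0.591)·ln[(1.63+0.591·5.19)/(1.63+0.591·1.45)] = 2.758·ln(4.697/2.489) = 1.752 kmol/m³.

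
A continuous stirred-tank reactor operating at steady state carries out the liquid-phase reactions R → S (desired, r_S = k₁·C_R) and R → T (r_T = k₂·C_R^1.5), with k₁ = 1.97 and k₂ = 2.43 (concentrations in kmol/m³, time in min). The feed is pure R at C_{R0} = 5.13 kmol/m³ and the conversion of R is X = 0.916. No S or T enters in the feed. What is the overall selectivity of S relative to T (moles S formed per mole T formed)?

1.23

Exit C_R = C_{R0}(1−X) = 5.13×0.0840 = 0.4309 kmol/m³.
A CSTR operates uniformly at the exit composition, giving r_S = 0.8489 and r_T = 0.6874 (each k·C_R^n at C_R = 0.4309).
Overall selectivity = C_S/C_T = r_Sτ/(r_Tτ) = r_S/r_T = 1.23.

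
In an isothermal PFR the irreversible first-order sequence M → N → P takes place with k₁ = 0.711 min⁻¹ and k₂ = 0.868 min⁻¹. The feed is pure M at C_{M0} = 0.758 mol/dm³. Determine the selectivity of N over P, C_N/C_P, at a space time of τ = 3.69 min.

The intermediate concentration in a first-order A→B→C sequence is C_N = k₁C_{M0}(e^(−k₁τ) − e^(−k₂τ))/(k₂−k₁).
e^(−k₁τ) = e^(−0.711×3.69) = e^(−2.624) = 0.07254; e^(−k₂τ) = e^(−3.203) = 0.04064.
C_N = 0.711×0.758/(0.868−0.711) × (0.07254−0.04064) = 3.433×0.03190 = 0.1095 mol/dm³.
C_M = C_{M0}e^(−k₁τ) = 0.05499 mol/dm³, so C_P = C_{M0}−C_M−C_N = 0.5935 mol/dm³; C_N/C_P = 0.184.

0.184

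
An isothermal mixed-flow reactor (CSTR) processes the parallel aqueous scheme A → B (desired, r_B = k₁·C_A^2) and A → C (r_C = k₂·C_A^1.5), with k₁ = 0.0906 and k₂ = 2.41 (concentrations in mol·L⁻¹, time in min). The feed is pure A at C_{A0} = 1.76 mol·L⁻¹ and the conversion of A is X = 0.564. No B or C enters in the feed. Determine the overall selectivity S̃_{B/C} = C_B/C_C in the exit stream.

0.0329

Exit C_A = C_{A0}(1−X) = 1.76×0.436 = 0.7674 mol·L⁻¹.
Rates in a CSTR are evaluated at the outlet concentration: r_B = 0.0906×0.7674^2 = 0.05335, r_C = 2.41×0.7674^1.5 = 1.620.
Overall selectivity = C_B/C_C = r_Bτ/(r_Cτ) = r_B/r_C = 0.0329.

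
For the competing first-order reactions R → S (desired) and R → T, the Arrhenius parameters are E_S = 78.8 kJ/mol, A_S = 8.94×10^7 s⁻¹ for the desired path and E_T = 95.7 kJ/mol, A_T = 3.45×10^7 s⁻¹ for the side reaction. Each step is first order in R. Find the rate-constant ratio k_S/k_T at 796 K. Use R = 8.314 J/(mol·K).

33.3

With equal orders, S_{S/T} = k_S/k_T = (A_S/A_T)·exp[(E_T−E_S)/(RT)].
(E_T−E_S)/(RT) = (95.7−78.8)×10³/(8.314×796) = 16900/6618 = 2.554.
k_S/k_T = (8.94×10^7/3.45×10^7)·exp(2.554) = 2.591 × 12.85 = 33.3.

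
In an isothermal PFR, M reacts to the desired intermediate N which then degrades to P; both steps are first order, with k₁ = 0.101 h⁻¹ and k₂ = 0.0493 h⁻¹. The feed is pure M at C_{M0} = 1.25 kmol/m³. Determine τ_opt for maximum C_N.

The intermediate peaks when r₁ = r₂, i.e. k₁e^(−k₁τ) = k₂e^(−k₂τ), giving τ_opt = ln(k₂/k₁)/(k₂−k₁).
= ln(0.0493/0.101)/(0.0493−0.101) = ln(0.4881)/-0.05170 = -0.7172/-0.05170 = 13.9 h.

13.9 h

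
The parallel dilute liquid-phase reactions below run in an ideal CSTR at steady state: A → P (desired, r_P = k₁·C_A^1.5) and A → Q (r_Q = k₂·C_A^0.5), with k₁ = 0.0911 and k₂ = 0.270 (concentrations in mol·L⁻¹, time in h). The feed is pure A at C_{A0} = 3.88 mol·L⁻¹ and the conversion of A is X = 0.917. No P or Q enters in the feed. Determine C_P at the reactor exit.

0.349 mol·L⁻¹

Exit C_A = C_{A0}(1−X) = 3.88×0.0830 = 0.3220 mol·L⁻¹.
Rates in a CSTR are evaluated at the outlet concentration: r_P = 0.0911×0.3220^1.5 = 0.01665, r_Q = 0.270×0.3220^0.5 = 0.1532.
Fraction of consumed A going to P: r_P/(r_P+r_Q) = 0.09801.
C_P = 0.09801·C_{A0}·X = 0.09801×3.88×0.917 = 0.349 mol·L⁻¹.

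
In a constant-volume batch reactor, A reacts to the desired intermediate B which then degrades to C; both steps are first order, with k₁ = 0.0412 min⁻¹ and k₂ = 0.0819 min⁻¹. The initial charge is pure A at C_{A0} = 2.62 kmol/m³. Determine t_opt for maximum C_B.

For first-order series the maximum of C_B occurs at t_opt = ln(k₂/k₁)/(k₂−k₁).
= ln(0.0819/0.0412)/(0.0819−0.0412) = ln(1.988)/0.04070 = 0.6871/0.04070 = 16.9 min.

16.9 min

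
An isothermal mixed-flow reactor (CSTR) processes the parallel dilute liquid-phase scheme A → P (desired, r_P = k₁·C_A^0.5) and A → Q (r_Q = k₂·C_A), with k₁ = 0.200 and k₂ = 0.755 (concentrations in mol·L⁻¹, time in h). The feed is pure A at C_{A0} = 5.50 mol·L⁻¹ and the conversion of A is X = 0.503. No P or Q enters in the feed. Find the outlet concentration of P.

0.382 mol·L⁻¹

Exit C_A = C_{A0}(1−X) = 5.50×0.497 = 2.733 mol·L⁻¹.
In a CSTR the entire volume is at exit conditions, so r_P = 0.200×2.733^0.5 = 0.3307 and r_Q = 0.755×2.733 = 2.064.
Fraction of consumed A going to P: r_P/(r_P+r_Q) = 0.1381.
C_P = 0.1381·C_{A0}·X = 0.1381×5.50×0.503 = 0.382 mol·L⁻¹.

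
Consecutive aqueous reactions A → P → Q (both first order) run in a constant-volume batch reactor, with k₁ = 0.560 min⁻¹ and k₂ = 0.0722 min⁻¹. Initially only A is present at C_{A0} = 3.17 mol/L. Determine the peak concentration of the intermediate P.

2.34 mol/L

Evaluating C_P at t_opt = ln(k₂/k₁)/(k₂−k₁) gives C_{P,max}/C_{A0} = (k₁/k₂)^[k₂/(k₂−k₁)].
= (0.560/0.0722)^(0.0722/(0.0722−0.560)) = (7.756)^(-0.1480) = 0.7385.
C_{P,max} = 0.7385×3.17 = 2.34 mol/L.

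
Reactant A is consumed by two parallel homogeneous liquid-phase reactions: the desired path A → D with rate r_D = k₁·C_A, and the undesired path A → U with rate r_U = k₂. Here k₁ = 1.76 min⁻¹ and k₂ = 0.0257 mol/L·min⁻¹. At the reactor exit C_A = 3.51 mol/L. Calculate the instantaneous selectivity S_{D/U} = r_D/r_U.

240

S_{D/U} = r_D/r_U = (k₁·C_A)/(k₂) = (k₁/k₂)·C_A.
= (1.76×3.510) / (0.0257) = 6.178/0.02570 = 240.
Since the desired path is higher order in A, keeping C_A high (PFR or concentrated feed) favours D.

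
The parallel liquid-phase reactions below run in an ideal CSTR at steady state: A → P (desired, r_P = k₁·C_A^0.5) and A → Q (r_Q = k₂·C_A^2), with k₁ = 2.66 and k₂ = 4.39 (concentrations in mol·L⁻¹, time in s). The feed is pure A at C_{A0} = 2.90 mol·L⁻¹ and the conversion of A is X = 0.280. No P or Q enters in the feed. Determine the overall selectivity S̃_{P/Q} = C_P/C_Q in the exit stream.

Exit C_A = C_{A0}(1−X) = 2.90×0.720 = 2.088 mol·L⁻¹.
In a CSTR the entire volume is at exit conditions, so r_P = 2.66×2.088^0.5 = 3.844 and r_Q = 4.39×2.088^2 = 19.14.
Overall selectivity = C_P/C_Q = r_Pτ/(r_Qτ) = r_P/r_Q = 0.201.

0.201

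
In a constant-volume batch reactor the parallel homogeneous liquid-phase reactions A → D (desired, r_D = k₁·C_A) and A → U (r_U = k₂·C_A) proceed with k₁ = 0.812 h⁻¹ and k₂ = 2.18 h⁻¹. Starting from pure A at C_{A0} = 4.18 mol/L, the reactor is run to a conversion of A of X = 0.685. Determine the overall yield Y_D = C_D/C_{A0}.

0.186

C_A = C_{A0}(1−X) = 1.317 mol/L.
Both paths are first order in A, so the instantaneous fraction to D is constant: dC_D/d(−C_A) = k₁/(k₁+k₂) = 0.2714.
C_D = 0.2714·(C_{A0}−C_A) = 0.2714×2.863 = 0.777 mol/L.
Y_D = C_D/C_{A0} = 0.7771/4.18 = 0.186.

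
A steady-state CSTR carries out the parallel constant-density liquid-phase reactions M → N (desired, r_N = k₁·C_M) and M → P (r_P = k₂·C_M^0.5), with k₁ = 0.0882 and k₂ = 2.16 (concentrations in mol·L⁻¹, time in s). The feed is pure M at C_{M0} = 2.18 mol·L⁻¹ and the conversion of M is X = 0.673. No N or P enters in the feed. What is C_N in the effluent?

Exit C_M = C_{M0}(1−X) = 2.18×0.327 = 0.7129 mol·L⁻¹.
A CSTR operates uniformly at the exit composition, giving r_N = 0.06287 and r_P = 1.824 (each k·C_M^n at C_M = 0.7129).
Fraction of consumed M going to N: r_N/(r_N+r_P) = 0.03333.
C_N = 0.03333·C_{M0}·X = 0.03333×2.18×0.673 = 0.0489 mol·L⁻¹.

0.0489 mol·L⁻¹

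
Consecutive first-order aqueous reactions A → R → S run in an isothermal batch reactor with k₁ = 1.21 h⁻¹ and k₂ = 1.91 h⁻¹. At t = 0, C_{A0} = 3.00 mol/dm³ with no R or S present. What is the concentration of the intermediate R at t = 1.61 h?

For first-order series with pure A initially, C_R(t) = k₁C_{A0}/(k₂−k₁)·(e^(−k₁t) − e^(−k₂t)).
e^(−k₁t) = e^(−1.21×1.61) = e^(−1.948) = 0.1425; e^(−k₂t) = e^(−3.075) = 0.04619.
C_R = 1.21×3.00/(1.91−1.21) × (0.1425−0.04619) = 5.186×0.09636 = 0.4997 mol/dm³.

0.500 mol/dm³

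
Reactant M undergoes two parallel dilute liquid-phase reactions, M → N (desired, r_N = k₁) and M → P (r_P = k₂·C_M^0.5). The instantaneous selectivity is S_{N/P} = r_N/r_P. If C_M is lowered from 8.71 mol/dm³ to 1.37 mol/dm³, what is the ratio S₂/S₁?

2.52

S_{N/P} = (k₁/k₂)·C_M^-0.5, so S₂/S₁ = (C_{M,2}/C_{M,1})^-0.5.
= (1.37/8.71)^(-0.5) = (0.1573)^(-0.5) = 2.52.
Selectivity toward N rises as C_M falls — low-concentration operation is favoured.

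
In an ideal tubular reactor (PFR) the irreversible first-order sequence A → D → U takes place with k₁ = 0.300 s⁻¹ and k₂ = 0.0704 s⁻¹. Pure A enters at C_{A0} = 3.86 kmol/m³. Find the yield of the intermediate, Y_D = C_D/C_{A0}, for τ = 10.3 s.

Solving the coupled first-order balances gives C_D(τ) = [k₁/(k₂−k₁)]·C_{A0}·(e^(−k₁τ) − e^(−k₂τ)).
e^(−k₁τ) = e^(−0.300×10.3) = e^(−3.090) = 0.04550; e^(−k₂τ) = e^(−0.7251) = 0.4843.
C_D = 0.300×3.86/(0.0704−0.300) × (0.04550−0.4843) = (-5.044)×(-0.4388) = 2.213 kmol/m³.
Y_D = C_D/C_{A0} = 2.213/3.86 = 0.573.

0.573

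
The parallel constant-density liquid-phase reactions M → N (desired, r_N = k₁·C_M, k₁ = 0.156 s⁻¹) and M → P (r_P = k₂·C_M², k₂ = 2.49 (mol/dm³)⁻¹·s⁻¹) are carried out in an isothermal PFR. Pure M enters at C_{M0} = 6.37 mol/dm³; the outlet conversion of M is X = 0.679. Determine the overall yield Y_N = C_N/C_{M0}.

0.0110

C_M = C_{M0}(1−X) = 2.045 mol/dm³.
Along a PFR/batch, dC_N/dC_M = −r_N/(r_N+r_P) = −k₁/(k₁+k₂·C_M).
Integrating from C_{M0} to C_M: C_N = (0.156/2.49)·ln[(0.156+2.49·6.37)/(0.156+2.49·2.04)] = 0.06265·ln(16.02/5.247) = 0.06991 mol/dm³.
Y_N = C_N/C_{M0} = 0.06991/6.37 = 0.0110.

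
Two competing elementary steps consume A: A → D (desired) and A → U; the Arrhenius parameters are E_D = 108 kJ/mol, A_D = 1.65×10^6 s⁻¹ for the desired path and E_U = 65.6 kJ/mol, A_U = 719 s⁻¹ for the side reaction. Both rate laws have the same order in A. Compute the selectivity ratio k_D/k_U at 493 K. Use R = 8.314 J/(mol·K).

k_D/k_U = (A_D/A_U)·exp[−(E_D−E_U)/(RT)] = (A_D/A_U)·exp[(E_U−E_D)/(RT)].
(E_U−E_D)/(RT) = (65.6−108)×10³/(8.314×493) = -42400/4099 = -10.34.
k_D/k_U = (1.65×10^6/719)·exp(-10.34) = 2295 × 3.217×10^-5 = 0.0738.

0.0738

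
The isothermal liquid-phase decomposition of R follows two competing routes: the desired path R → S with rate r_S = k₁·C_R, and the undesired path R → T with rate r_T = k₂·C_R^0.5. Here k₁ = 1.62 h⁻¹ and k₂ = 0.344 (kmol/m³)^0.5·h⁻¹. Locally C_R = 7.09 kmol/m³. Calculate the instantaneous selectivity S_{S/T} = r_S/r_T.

12.5

S_{S/T} = r_S/r_T = (k₁·C_R)/(k₂·C_R^0.5) = (k₁/k₂)·C_R^0.5.
= (1.62×7.090) / (0.344×7.090^0.5) = 11.49/0.9160 = 12.5.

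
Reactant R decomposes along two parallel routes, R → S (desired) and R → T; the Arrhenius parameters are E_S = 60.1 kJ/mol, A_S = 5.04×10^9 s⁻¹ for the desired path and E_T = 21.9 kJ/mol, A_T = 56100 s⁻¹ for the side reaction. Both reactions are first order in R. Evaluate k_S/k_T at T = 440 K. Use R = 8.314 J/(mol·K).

With equal orders, S_{S/T} = k_S/k_T = (A_S/A_T)·exp[(E_T−E_S)/(RT)].
(E_T−E_S)/(RT) = (21.9−60.1)×10³/(8.314×440) = -38200/3658 = -10.44.
k_S/k_T = (5.04×10^9/56100)·exp(-10.44) = 89840 × 2.917×10^-5 = 2.62.
Since E_S > E_T, raising the temperature improves selectivity toward S.

2.62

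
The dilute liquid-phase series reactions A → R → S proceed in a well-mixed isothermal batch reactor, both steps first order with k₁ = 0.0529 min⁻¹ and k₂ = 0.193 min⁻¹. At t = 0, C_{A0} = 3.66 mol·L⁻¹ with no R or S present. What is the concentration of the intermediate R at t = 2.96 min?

For first-order series with pure A initially, C_R(t) = k₁C_{A0}/(k₂−k₁)·(e^(−k₁t) − e^(−k₂t)).
e^(−k₁t) = e^(−0.0529×2.96) = e^(−0.1566) = 0.8551; e^(−k₂t) = e^(−0.5713) = 0.5648.
C_R = 0.0529×3.66/(0.193−0.0529) × (0.8551−0.5648) = 1.382×0.2903 = 0.4011 mol·L⁻¹.

0.401 mol·L⁻¹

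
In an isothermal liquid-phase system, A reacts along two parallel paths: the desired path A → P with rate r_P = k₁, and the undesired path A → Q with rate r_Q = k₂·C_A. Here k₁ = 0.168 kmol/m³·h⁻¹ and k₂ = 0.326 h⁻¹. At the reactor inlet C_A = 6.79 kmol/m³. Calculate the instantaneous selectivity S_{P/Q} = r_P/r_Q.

0.0759

S_{P/Q} = r_P/r_Q = (k₁)/(k₂·C_A) = (k₁/k₂)·C_A⁻¹.
= (0.168) / (0.326×6.790) = 0.1680/2.214 = 0.0759.
The undesired path is higher order in A, so low C_A (CSTR or dilute feed) favours P.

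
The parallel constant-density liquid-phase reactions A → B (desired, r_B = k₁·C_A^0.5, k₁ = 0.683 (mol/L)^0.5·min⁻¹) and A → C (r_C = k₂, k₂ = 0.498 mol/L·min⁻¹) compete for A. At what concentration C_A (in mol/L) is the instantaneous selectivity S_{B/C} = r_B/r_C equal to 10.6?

59.7 mol/L

S_{B/C} = (k₁/k₂)·C_A^0.5 ⇒ C_A = (S·k₂/k₁)^(2).
= (10.6×0.498/0.683)^(2) = (7.729)^(2) = 59.7 mol/L.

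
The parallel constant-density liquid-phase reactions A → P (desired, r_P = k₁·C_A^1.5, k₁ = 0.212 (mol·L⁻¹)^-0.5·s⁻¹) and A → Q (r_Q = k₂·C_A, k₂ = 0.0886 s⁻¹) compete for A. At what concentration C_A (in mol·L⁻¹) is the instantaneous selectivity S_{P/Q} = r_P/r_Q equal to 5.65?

5.58 mol·L⁻¹

S_{P/Q} = (k₁/k₂)·C_A^0.5 ⇒ C_A = (S·k₂/k₁)^(2).
= (5.65×0.0886/0.212)^(2) = (2.361)^(2) = 5.58 mol·L⁻¹.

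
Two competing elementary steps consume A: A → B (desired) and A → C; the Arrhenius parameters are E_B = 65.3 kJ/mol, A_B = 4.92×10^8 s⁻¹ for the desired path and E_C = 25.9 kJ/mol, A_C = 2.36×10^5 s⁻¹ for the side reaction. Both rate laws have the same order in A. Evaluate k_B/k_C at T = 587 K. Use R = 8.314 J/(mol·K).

k_B/k_C = (A_B/A_C)·exp[−(E_B−E_C)/(RT)] = (A_B/A_C)·exp[(E_C−E_B)/(RT)].
(E_C−E_B)/(RT) = (25.9−65.3)×10³/(8.314×587) = -39400/4880 = -8.073.
k_B/k_C = (4.92×10^8/2.36×10^5)·exp(-8.073) = 2085 × 3.118×10^-4 = 0.650.
Since E_B > E_C, raising the temperature improves selectivity toward B.

0.650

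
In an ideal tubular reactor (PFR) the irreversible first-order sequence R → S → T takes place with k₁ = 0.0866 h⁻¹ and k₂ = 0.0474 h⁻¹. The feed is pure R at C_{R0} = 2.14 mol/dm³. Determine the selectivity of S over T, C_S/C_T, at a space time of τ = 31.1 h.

0.619

Solving the coupled first-order balances gives C_S(τ) = [k₁/(k₂−k₁)]·C_{R0}·(e^(−k₁τ) − e^(−k₂τ)).
e^(−k₁τ) = e^(−0.0866×31.1) = e^(−2.693) = 0.06766; e^(−k₂τ) = e^(−1.474) = 0.2290.
C_S = 0.0866×2.14/(0.0474−0.0866) × (0.06766−0.2290) = (-4.728)×(-0.1613) = 0.7626 mol/dm³.
C_R = C_{R0}e^(−k₁τ) = 0.1448 mol/dm³, so C_T = C_{R0}−C_R−C_S = 1.233 mol/dm³; C_S/C_T = 0.619.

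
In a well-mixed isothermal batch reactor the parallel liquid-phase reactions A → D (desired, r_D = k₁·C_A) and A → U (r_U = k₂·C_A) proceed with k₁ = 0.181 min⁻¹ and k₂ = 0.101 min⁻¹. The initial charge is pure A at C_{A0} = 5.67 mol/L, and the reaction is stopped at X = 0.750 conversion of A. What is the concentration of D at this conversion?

C_A = C_{A0}(1−X) = 1.417 mol/L.
Both paths are first order in A, so the instantaneous fraction to D is constant: dC_D/d(−C_A) = k₁/(k₁+k₂) = 0.6418.
C_D = 0.6418·(C_{A0}−C_A) = 0.6418×4.252 = 2.73 mol/L.

2.73 mol/L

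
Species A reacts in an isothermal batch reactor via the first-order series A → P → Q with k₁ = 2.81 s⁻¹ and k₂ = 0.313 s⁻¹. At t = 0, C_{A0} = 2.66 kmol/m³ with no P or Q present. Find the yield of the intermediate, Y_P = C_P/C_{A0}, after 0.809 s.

For first-order series with pure A initially, C_P(t) = k₁C_{A0}/(k₂−k₁)·(e^(−k₁t) − e^(−k₂t)).
e^(−k₁t) = e^(−2.81×0.809) = e^(−2.273) = 0.1030; e^(−k₂t) = e^(−0.2532) = 0.7763.
C_P = 2.81×2.66/(0.313−2.81) × (0.1030−0.7763) = (-2.993)×(-0.6733) = 2.016 kmol/m³.
Y_P = C_P/C_{A0} = 2.016/2.66 = 0.758.

0.758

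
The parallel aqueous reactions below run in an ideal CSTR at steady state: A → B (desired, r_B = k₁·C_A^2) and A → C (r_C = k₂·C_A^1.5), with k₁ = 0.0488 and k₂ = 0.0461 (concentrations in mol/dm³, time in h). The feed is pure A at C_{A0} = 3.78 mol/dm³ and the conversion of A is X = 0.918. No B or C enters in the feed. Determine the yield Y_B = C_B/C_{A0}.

0.340

Exit C_A = C_{A0}(1−X) = 3.78×0.0820 = 0.3100 mol/dm³.
A CSTR operates uniformly at the exit composition, giving r_B = 0.004688 and r_C = 0.007955 (each k·C_A^n at C_A = 0.3100).
Fraction of consumed A going to B: r_B/(r_B+r_C) = 0.3708.
C_B = 0.3708·C_{A0}·X = 0.3708×3.78×0.918 = 1.29 mol/dm³; Y_B = C_B/C_{A0} = 0.340.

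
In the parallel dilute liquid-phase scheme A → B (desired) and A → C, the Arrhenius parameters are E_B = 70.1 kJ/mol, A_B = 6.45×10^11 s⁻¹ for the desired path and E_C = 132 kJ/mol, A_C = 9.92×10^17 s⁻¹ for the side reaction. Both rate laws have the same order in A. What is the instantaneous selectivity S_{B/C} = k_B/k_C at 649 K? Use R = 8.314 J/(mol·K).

0.0624

k_B/k_C = (A_B/A_C)·exp[−(E_B−E_C)/(RT)] = (A_B/A_C)·exp[(E_C−E_B)/(RT)].
(E_C−E_B)/(RT) = (132−70.1)×10³/(8.314×649) = 61900/5396 = 11.47.
k_B/k_C = (6.45×10^11/9.92×10^17)·exp(11.47) = 6.502×10^-7 × 95982 = 0.0624.
Since E_B < E_C, lowering the temperature improves selectivity toward B.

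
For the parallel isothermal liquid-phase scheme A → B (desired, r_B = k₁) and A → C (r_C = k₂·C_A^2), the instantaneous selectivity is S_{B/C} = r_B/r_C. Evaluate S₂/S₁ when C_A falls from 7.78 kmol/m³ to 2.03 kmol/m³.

14.7

S_{B/C} = (k₁/k₂)·C_A^-2, so S₂/S₁ = (C_{A,2}/C_{A,1})^-2.
= (2.03/7.78)^(-2) = (0.2609)^(-2) = 14.7.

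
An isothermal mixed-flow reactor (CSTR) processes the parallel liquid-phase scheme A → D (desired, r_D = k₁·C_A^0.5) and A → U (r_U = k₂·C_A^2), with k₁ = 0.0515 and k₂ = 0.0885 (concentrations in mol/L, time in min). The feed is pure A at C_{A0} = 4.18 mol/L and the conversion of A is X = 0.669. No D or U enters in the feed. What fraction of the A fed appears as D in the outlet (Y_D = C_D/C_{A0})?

0.176

Exit C_A = C_{A0}(1−X) = 4.18×0.331 = 1.384 mol/L.
A CSTR operates uniformly at the exit composition, giving r_D = 0.06058 and r_U = 0.1694 (each k·C_A^n at C_A = 1.384).
Fraction of consumed A going to D: r_D/(r_D+r_U) = 0.2634.
C_D = 0.2634·C_{A0}·X = 0.2634×4.18×0.669 = 0.737 mol/L; Y_D = C_D/C_{A0} = 0.176.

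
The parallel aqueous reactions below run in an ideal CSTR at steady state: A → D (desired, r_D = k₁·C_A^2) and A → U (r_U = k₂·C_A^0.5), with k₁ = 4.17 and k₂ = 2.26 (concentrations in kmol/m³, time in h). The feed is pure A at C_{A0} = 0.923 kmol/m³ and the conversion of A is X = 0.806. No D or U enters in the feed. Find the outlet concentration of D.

Exit C_A = C_{A0}(1−X) = 0.923×0.194 = 0.1791 kmol/m³.
Rates in a CSTR are evaluated at the outlet concentration: r_D = 4.17×0.1791^2 = 0.1337, r_U = 2.26×0.1791^0.5 = 0.9563.
Fraction of consumed A going to D: r_D/(r_D+r_U) = 0.1227.
C_D = 0.1227·C_{A0}·X = 0.1227×0.923×0.806 = 0.0913 kmol/m³.

0.0913 kmol/m³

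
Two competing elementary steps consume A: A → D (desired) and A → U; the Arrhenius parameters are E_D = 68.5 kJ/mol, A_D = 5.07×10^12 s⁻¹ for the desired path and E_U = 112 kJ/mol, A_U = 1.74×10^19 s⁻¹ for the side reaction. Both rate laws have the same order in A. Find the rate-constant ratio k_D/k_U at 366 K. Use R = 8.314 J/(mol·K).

Since both paths have the same order in A, the concentration cancels and S_{D/U} = k_D/k_U = (A_D/A_U)·exp[(E_U−E_D)/(RT)].
(E_U−E_D)/(RT) = (112−68.5)×10³/(8.314×366) = 43500/3043 = 14.30.
k_D/k_U = (5.07×10^12/1.74×10^19)·exp(14.30) = 2.914×10^-7 × 1.616×10^6 = 0.471.

0.471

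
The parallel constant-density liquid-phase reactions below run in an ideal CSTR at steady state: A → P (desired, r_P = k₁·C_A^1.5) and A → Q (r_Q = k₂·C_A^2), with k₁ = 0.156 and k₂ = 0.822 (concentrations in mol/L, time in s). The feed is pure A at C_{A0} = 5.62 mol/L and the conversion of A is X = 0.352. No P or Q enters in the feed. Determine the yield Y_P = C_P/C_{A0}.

0.0318

Exit C_A = C_{A0}(1−X) = 5.62×0.648 = 3.642 mol/L.
Rates in a CSTR are evaluated at the outlet concentration: r_P = 0.156×3.642^1.5 = 1.084, r_Q = 0.822×3.642^2 = 10.90.
Fraction of consumed A going to P: r_P/(r_P+r_Q) = 0.09045.
C_P = 0.09045·C_{A0}·X = 0.09045×5.62×0.352 = 0.179 mol/L; Y_P = C_P/C_{A0} = 0.0318.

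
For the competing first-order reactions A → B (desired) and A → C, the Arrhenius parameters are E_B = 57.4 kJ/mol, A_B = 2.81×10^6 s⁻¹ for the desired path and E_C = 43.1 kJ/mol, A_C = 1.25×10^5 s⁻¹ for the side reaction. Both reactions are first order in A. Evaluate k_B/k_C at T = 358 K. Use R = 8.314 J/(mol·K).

With equal orders, S_{B/C} = k_B/k_C = (A_B/A_C)·exp[(E_C−E_B)/(RT)].
(E_C−E_B)/(RT) = (43.1−57.4)×10³/(8.314×358) = -14300/2976 = -4.804.
k_B/k_C = (2.81×10^6/1.25×10^5)·exp(-4.804) = 22.48 × 0.008193 = 0.184.
Since E_B > E_C, raising the temperature improves selectivity toward B.

0.184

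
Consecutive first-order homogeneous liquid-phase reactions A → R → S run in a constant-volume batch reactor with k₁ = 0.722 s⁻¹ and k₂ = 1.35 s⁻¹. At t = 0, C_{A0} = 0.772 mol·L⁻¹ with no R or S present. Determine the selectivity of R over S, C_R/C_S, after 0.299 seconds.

The intermediate concentration in a first-order A→B→C sequence is C_R = k₁C_{A0}(e^(−k₁t) − e^(−k₂t))/(k₂−k₁).
e^(−k₁t) = e^(−0.722×0.299) = e^(−0.2159) = 0.8058; e^(−k₂t) = e^(−0.4037) = 0.6679.
C_R = 0.722×0.772/(1.35−0.722) × (0.8058−0.6679) = 0.8876×0.1380 = 0.1224 mol·L⁻¹.
C_A = C_{A0}e^(−k₁t) = 0.6221 mol·L⁻¹, so C_S = C_{A0}−C_A−C_R = 0.02745 mol·L⁻¹; C_R/C_S = 4.46.

4.46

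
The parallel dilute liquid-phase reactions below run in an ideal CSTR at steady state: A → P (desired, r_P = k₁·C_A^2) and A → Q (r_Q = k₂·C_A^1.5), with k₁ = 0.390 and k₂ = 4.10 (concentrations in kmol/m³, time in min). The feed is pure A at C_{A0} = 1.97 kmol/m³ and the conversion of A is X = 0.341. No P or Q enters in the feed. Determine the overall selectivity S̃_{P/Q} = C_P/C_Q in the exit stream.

Exit C_A = C_{A0}(1−X) = 1.97×0.659 = 1.298 kmol/m³.
A CSTR operates uniformly at the exit composition, giving r_P = 0.6573 and r_Q = 6.065 (each k·C_A^n at C_A = 1.298).
Overall selectivity = C_P/C_Q = r_Pτ/(r_Qτ) = r_P/r_Q = 0.108.

0.108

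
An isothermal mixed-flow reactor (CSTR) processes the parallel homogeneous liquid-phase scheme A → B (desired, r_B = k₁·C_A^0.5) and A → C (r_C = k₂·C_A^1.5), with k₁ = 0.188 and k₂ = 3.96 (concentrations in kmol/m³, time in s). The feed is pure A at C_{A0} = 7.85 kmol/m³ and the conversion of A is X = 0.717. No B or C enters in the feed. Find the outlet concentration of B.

0.118 kmol/m³

Exit C_A = C_{A0}(1−X) = 7.85×0.283 = 2.222 kmol/m³.
Rates in a CSTR are evaluated at the outlet concentration: r_B = 0.188×2.222^0.5 = 0.2802, r_C = 3.96×2.222^1.5 = 13.11.
Fraction of consumed A going to B: r_B/(r_B+r_C) = 0.02092.
C_B = 0.02092·C_{A0}·X = 0.02092×7.85×0.717 = 0.118 kmol/m³.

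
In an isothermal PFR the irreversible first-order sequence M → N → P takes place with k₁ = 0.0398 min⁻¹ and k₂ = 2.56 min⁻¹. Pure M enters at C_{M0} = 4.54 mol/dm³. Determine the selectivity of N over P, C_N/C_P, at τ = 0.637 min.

Solving the coupled first-order balances gives C_N(τ) = [k₁/(k₂−k₁)]·C_{M0}·(e^(−k₁τ) − e^(−k₂τ)).
e^(−k₁τ) = e^(−0.0398×0.637) = e^(−0.02535) = 0.9750; e^(−k₂τ) = e^(−1.631) = 0.1958.
C_N = 0.0398×4.54/(2.56−0.0398) × (0.9750−0.1958) = 0.07170×0.7792 = 0.05587 mol/dm³.
C_M = C_{M0}e^(−k₁τ) = 4.426 mol/dm³, so C_P = C_{M0}−C_M−C_N = 0.05779 mol/dm³; C_N/C_P = 0.967.

0.967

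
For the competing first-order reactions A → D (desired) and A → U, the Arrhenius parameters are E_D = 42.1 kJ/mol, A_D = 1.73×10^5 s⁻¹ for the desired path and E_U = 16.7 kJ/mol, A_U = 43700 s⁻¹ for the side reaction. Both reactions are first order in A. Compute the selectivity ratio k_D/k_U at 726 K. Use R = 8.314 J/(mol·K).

0.0589

k_D/k_U = (A_D/A_U)·exp[−(E_D−E_U)/(RT)] = (A_D/A_U)·exp[(E_U−E_D)/(RT)].
(E_U−E_D)/(RT) = (16.7−42.1)×10³/(8.314×726) = -25400/6036 = -4.208.
k_D/k_U = (1.73×10^5/43700)·exp(-4.208) = 3.959 × 0.01487 = 0.0589.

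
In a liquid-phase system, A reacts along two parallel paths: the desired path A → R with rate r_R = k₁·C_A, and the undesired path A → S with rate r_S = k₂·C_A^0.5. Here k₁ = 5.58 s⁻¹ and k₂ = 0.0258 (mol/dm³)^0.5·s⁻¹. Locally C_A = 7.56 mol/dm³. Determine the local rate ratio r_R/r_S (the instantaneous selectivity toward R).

595

S_{R/S} = r_R/r_S = (k₁·C_A)/(k₂·C_A^0.5) = (k₁/k₂)·C_A^0.5.
= (5.58×7.560) / (0.0258×7.560^0.5) = 42.18/0.07094 = 595.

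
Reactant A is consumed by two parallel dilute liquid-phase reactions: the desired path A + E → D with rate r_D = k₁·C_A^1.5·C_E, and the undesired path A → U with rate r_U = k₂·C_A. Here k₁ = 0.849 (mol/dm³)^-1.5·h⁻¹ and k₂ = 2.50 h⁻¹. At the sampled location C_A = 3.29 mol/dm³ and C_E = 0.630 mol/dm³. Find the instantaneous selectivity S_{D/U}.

0.388

S_{D/U} = r_D/r_U = (k₁·C_A^1.5·C_E)/(k₂·C_A) = (k₁/k₂)·C_A^0.5·C_E.
= (0.849×3.290^1.5×0.6300) / (2.50×3.290) = 3.192/8.225 = 0.388.
Since the desired path is higher order in A, keeping C_A high (PFR or concentrated feed) favours D.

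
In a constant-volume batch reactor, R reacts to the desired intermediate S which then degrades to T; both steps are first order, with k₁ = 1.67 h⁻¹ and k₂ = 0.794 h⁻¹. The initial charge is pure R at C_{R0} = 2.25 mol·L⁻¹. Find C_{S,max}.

Evaluating C_S at t_opt = ln(k₂/k₁)/(k₂−k₁) gives C_{S,max}/C_{R0} = (k₁/k₂)^[k₂/(k₂−k₁)].
= (1.67/0.794)^(0.794/(0.794−1.67)) = (2.103)^(-0.9064) = 0.5097.
C_{S,max} = 0.5097×2.25 = 1.15 mol·L⁻¹.

1.15 mol·L⁻¹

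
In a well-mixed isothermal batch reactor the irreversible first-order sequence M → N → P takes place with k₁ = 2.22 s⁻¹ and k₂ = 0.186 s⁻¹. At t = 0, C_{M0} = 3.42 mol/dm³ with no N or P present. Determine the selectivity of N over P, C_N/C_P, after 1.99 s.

2.99

The intermediate concentration in a first-order A→B→C sequence is C_N = k₁C_{M0}(e^(−k₁t) − e^(−k₂t))/(k₂−k₁).
e^(−k₁t) = e^(−2.22×1.99) = e^(−4.418) = 0.01206; e^(−k₂t) = e^(−0.3701) = 0.6906.
C_N = 2.22×3.42/(0.186−2.22) × (0.01206−0.6906) = (-3.733)×(-0.6786) = 2.533 mol/dm³.
C_M = C_{M0}e^(−k₁t) = 0.04125 mol/dm³, so C_P = C_{M0}−C_M−C_N = 0.8458 mol/dm³; C_N/C_P = 2.99.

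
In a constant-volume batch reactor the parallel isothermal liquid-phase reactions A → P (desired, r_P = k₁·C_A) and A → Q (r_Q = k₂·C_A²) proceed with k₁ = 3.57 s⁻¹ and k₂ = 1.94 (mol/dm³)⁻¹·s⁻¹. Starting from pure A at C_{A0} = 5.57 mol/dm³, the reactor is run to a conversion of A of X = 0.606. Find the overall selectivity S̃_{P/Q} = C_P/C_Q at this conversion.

0.496

C_A = C_{A0}(1−X) = 2.195 mol/dm³.
Along a PFR/batch, dC_P/dC_A = −r_P/(r_P+r_Q) = −k₁/(k₁+k₂·C_A).
Integrating from C_{A0} to C_A: C_P = (3.57/1.94)·ln[(3.57+1.94·5.57)/(3.57+1.94·2.19)] = 1.840·ln(14.38/7.827) = 1.119 mol/dm³.
C_Q = (C_{A0}−C_A)−C_P = 2.257 mol/dm³; S̃_{P/Q} = 1.119/2.257 = 0.496.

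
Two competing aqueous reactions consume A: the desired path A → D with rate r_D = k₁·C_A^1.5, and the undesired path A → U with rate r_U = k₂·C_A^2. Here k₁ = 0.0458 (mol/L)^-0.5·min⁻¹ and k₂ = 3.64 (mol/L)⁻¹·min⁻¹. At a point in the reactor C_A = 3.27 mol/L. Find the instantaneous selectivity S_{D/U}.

S_{D/U} = r_D/r_U = (k₁·C_A^1.5)/(k₂·C_A^2) = (k₁/k₂)·C_A^-0.5.
= (0.0458×3.270^1.5) / (3.64×3.270^2) = 0.2708/38.92 = 0.00696.

0.00696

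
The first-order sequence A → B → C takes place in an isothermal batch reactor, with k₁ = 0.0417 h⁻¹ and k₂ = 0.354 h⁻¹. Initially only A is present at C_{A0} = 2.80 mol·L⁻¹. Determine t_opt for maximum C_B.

6.85 h

Setting dC_B/dt = 0 gives t_opt = ln(k₂/k₁)/(k₂−k₁).
= ln(0.354/0.0417)/(0.354−0.0417) = ln(8.489)/0.3123 = 2.139/0.3123 = 6.85 h.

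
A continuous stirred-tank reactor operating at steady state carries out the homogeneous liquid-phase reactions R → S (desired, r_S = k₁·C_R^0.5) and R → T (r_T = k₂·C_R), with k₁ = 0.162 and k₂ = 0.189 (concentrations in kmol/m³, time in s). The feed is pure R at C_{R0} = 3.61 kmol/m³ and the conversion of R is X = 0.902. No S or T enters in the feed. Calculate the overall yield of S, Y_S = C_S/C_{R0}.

0.532

Exit C_R = C_{R0}(1−X) = 3.61×0.0980 = 0.3538 kmol/m³.
A CSTR operates uniformly at the exit composition, giving r_S = 0.09636 and r_T = 0.06686 (each k·C_R^n at C_R = 0.3538).
Fraction of consumed R going to S: r_S/(r_S+r_T) = 0.5903.
C_S = 0.5903·C_{R0}·X = 0.5903×3.61×0.902 = 1.92 kmol/m³; Y_S = C_S/C_{R0} = 0.532.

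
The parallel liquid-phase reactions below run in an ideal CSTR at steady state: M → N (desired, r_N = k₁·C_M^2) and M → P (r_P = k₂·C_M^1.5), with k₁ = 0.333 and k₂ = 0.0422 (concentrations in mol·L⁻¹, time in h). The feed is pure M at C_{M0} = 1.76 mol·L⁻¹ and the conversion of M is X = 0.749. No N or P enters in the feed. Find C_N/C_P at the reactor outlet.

Exit C_M = C_{M0}(1−X) = 1.76×0.251 = 0.4418 mol·L⁻¹.
A CSTR operates uniformly at the exit composition, giving r_N = 0.06499 and r_P = 0.01239 (each k·C_M^n at C_M = 0.4418).
Overall selectivity = C_N/C_P = r_Nτ/(r_Pτ) = r_N/r_P = 5.24.

5.24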